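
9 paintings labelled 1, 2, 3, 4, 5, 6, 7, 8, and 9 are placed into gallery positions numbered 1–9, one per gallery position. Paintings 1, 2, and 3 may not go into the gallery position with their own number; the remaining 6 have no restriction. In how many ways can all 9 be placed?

256320

Let Aᵢ (for i ∈ {1, 2, 3}) be the placements that put painting i in its forbidden gallery position. Any j of these fix j positions, leaving (9−j)! ways to fill the rest, and there are C(3,j) ways to pick which j.
By inclusion–exclusion, the number of valid placements is Σ_{j=0}^{3} (−1)^j C(3,j)·(9−j)!.
Computing: 362880 − 120960 + 15120 − 720 = 256320.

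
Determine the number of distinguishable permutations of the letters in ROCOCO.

60

Letter multiplicities in ROCOCO: C×2, O×3, R×1.
The number of distinct arrangements is 6!/(3!·2!) = 720/12 = 60.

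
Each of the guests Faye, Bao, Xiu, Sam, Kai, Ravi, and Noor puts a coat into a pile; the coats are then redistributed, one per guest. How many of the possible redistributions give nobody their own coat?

Let Aᵢ be the assignments in which guest i gets their own coat. We want the size of the complement of A₁∪…∪A_7.
By inclusion–exclusion this is Σ_{j=0}^{7} (−1)^j C(7,j)·(7−j)!.
Computing: 5040 − 5040 + 2520 − 840 + 210 − 42 + 7 − 1 = 1854.

1854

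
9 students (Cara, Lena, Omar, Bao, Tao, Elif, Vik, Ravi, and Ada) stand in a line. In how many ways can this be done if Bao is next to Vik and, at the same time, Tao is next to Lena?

20160

Treat {Bao,Vik} as one block (2 orders) and {Tao,Lena} as another (2 orders).
That leaves 7 units to arrange: 2 × 2 × 7! = 4 × 5040 = 20160.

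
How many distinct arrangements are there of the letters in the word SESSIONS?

1680

Letter multiplicities in SESSIONS: E×1, I×1, N×1, O×1, S×4.
So there are 8! / (4!) = 1680 distinguishable arrangements.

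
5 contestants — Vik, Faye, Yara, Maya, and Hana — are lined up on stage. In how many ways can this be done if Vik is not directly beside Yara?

There are 5! = 120 arrangements in all. If Vik and Yara are adjacent, merging them into one block gives 2·(4)! = 48 arrangements.
So 120 − 48 = 72 arrangements keep them apart.

72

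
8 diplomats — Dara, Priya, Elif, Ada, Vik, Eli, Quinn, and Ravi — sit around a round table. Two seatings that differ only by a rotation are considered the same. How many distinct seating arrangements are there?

Fix one person's seat to break rotational symmetry; the remaining 7 people can be arranged in (7)! = 5040 ways.

5040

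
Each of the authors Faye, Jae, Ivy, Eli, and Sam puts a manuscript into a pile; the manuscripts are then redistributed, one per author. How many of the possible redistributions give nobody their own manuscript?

44

Count assignments avoiding every fixed point. For any j of the 5 authors fixed to their own manuscript, the other 5−j can be arranged in (5−j)! ways.
By inclusion–exclusion this is Σ_{j=0}^{5} (−1)^j C(5,j)·(5−j)!.
Computing: 120 − 120 + 60 − 20 + 5 − 1 = 44.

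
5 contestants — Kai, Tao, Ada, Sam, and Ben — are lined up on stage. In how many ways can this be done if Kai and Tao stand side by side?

48

Glue Kai and Tao into one block (2 internal orders), leaving 4 units to arrange in a row.
So the count is 2·(4)! = 48.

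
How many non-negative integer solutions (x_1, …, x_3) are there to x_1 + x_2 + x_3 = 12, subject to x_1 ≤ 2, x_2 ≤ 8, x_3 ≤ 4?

By stars and bars, unrestricted non-negative solutions to x_1+…+x_3 = 12 number C(12+2,2) = 91.
Subtract solutions that violate a single cap (substitute x_i' = x_i − (cap_i+1)): x_1 ≥ 3 gives C(11,2) = 55; x_2 ≥ 9 gives C(5,2) = 10; x_3 ≥ 5 gives C(9,2) = 36. Together 101.
Add back pairs where two caps are both exceeded: 1 + 15 + 0 = 16.
By inclusion–exclusion the count is 91 − 101 + 16 = 6.

6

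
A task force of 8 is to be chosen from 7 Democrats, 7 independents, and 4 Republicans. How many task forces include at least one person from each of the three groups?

Unrestricted: C(18,8) = 43758 ways to pick any 8 of the 18.
Selections missing a whole group: no Democrats → C(11,8) = 165; no independents → C(11,8) = 165; no Republicans → C(14,8) = 3003.
Add back selections omitting two groups (i.e. drawn from a single group): C(7,8) + C(7,8) + C(4,8) = 0.
By inclusion–exclusion: 43758 − 3333 + 0 = 40425.

40425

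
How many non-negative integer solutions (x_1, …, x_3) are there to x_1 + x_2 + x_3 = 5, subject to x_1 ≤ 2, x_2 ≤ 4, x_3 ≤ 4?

13

By stars and bars, unrestricted non-negative solutions to x_1+…+x_3 = 5 number C(5+2,2) = 21.
Subtract solutions that violate a single cap (substitute x_i' = x_i − (cap_i+1)): x_1 ≥ 3 gives C(4,2) = 6; x_2 ≥ 5 gives C(2,2) = 1; x_3 ≥ 5 gives C(2,2) = 1. Together 8.
No two caps can be exceeded simultaneously, so the pair terms are all 0.
By inclusion–exclusion the count is 21 − 8 + 0 = 13.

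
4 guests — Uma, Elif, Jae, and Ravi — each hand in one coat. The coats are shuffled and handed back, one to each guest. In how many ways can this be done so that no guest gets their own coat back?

9

This is the derangement count D_4: permutations of 4 items with no fixed point.
By inclusion–exclusion this is Σ_{j=0}^{4} (−1)^j C(4,j)·(4−j)!.
Computing: 24 − 24 + 12 − 4 + 1 = 9.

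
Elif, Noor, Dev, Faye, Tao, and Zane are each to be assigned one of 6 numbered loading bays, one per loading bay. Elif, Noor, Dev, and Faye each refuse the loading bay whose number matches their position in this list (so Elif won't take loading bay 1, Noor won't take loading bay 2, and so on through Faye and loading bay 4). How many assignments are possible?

Let Aᵢ (for 1 ≤ i ≤ 4) be the placements that put person i in their forbidden loading bay. Any j of these fix j positions, leaving (6−j)! ways to fill the rest, and there are C(4,j) ways to pick which j.
By inclusion–exclusion, the number of valid placements is Σ_{j=0}^{4} (−1)^j C(4,j)·(6−j)!.
Computing: 720 − 480 + 144 − 24 + 2 = 362.

362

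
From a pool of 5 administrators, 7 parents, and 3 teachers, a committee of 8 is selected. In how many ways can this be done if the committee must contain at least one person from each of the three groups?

With no constraint there are C(15,8) = 6435 possible selections.
Subtract selections that omit an entire group: no administrators → C(10,8) = 45; no parents → C(8,8) = 1; no teachers → C(12,8) = 495.
Add back selections omitting two groups (i.e. drawn from a single group): C(5,8) + C(7,8) + C(3,8) = 0.
By inclusion–exclusion: 6435 − 541 + 0 = 5894.

5894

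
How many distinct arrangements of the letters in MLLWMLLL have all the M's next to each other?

42

Treat the 2 copies of M as a single block. The multiset to arrange is then {MM, L, L, L, L, L, W}, 7 items in all.
That gives (7)!/(5!) = 42 arrangements.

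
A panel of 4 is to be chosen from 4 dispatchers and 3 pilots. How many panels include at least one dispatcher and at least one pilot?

34

With no constraint there are C(7,4) = 35 possible selections.
Subtract selections that omit an entire group: no dispatchers → C(3,4) = 0; no pilots → C(4,4) = 1.
Both groups omitted at once is impossible, so 35 − 1 = 34.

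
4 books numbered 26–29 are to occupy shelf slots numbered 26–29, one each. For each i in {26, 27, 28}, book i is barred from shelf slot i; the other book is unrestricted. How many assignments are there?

Let Aᵢ (for i ∈ {26, 27, 28}) be the placements that put book i in its forbidden shelf slot. Any j of these fix j positions, leaving (4−j)! ways to fill the rest, and there are C(3,j) ways to pick which j.
By inclusion–exclusion, the number of valid placements is Σ_{j=0}^{3} (−1)^j C(3,j)·(4−j)!.
Computing: 24 − 18 + 6 − 1 = 11.

11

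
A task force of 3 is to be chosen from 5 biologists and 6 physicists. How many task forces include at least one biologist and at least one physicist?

Unrestricted: C(11,3) = 165 ways to pick any 3 of the 11.
Selections missing a whole group: no biologists → C(6,3) = 20; no physicists → C(5,3) = 10.
Both groups omitted at once is impossible, so 165 − 30 = 135.

135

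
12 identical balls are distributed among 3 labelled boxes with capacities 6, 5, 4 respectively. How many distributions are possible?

10

Without the upper bounds there are C(14,2) = 91 ways to split 12 among 3 boxes.
Subtract solutions that violate a single cap (substitute x_i' = x_i − (cap_i+1)): x_1 ≥ 7 gives C(7,2) = 21; x_2 ≥ 6 gives C(8,2) = 28; x_3 ≥ 5 gives C(9,2) = 36. Together 85.
Add back pairs where two caps are both exceeded: 0 + 1 + 3 = 4.
By inclusion–exclusion the count is 91 − 85 + 4 = 10.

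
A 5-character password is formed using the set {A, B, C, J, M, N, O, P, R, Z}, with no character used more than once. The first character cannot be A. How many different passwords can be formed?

27216

The first character has 10−1 = 9 choices (anything except A).
The remaining 4 characters are filled from the other 9 symbols without repetition: 9 × 8 × 7 × 6 = 3024.
Total: 9 × 3024 = 27216.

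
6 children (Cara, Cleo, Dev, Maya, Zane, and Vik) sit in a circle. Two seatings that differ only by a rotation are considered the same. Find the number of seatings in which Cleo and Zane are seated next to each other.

Treat {Cleo, Zane} as one unit (2 internal orders) and seat the resulting 5 units around the table: (4)! circular arrangements.
So 2 × (4)! = 2 × 24 = 48.

48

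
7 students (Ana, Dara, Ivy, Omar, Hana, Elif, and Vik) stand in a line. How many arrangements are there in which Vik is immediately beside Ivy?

Place the 5 others and the Vik-Ivy pair as 6 objects in a line; the pair has 2 internal arrangements.
That gives 2 × 6! = 2 × 720 = 1440.

1440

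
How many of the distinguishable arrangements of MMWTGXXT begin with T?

With the first slot taken by T, it remains to arrange the other 7 letters (MMWGXXT).
Those 7 letters have M appearing twice and X appearing twice, giving (7)!/(2!·2!) = 1260.

1260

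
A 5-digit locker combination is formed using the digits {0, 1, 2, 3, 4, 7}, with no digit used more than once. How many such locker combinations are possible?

This is a permutation of 5 out of 6: P(6,5) = 6!/1!.
6 × 5 × 4 × 3 × 2 = 720.

720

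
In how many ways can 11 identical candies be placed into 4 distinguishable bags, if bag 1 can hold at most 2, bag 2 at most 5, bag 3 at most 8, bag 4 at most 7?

124

Without the upper bounds there are C(14,3) = 364 ways to split 11 among 4 bags.
Subtract solutions that violate a single cap (substitute x_i' = x_i − (cap_i+1)): x_1 ≥ 3 gives C(11,3) = 165; x_2 ≥ 6 gives C(8,3) = 56; x_3 ≥ 9 gives C(5,3) = 10; x_4 ≥ 8 gives C(6,3) = 20. Together 251.
Add back pairs where two caps are both exceeded: 10 + 0 + 1 + 0 + 0 + 0 = 11.
By inclusion–exclusion the count is 364 − 251 + 11 = 124.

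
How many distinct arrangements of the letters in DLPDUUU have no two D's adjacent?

There are 7!/(3!·2!) = 420 arrangements of DLPDUUU in total.
If the two D's are adjacent, glue them into one block, leaving 6 items to arrange: (6)!/(3!) = 120 ways.
Subtracting, 420 − 120 = 300 arrangements keep the D's apart.

300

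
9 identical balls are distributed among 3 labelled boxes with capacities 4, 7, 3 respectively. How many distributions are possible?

17

Without the upper bounds there are C(11,2) = 55 ways to split 9 among 3 boxes.
Subtract solutions that violate a single cap (substitute x_i' = x_i − (cap_i+1)): x_1 ≥ 5 gives C(6,2) = 15; x_2 ≥ 8 gives C(3,2) = 3; x_3 ≥ 4 gives C(7,2) = 21. Together 39.
Add back pairs where two caps are both exceeded: 0 + 1 + 0 = 1.
By inclusion–exclusion the count is 55 − 39 + 1 = 17.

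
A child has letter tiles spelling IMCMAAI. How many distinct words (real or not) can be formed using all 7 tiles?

630

IMCMAAI has 7 letters with A appearing twice, I appearing twice, and M appearing twice.
So there are 7! / (2!·2!·2!) = 630 distinguishable arrangements.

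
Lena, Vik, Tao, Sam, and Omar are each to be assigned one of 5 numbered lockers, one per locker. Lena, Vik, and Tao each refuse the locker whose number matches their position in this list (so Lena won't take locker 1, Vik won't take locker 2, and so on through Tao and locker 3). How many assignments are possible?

64

Let Aᵢ (for i ∈ {1, 2, 3}) be the placements that put person i in their forbidden locker. Any j of these fix j positions, leaving (5−j)! ways to fill the rest, and there are C(3,j) ways to pick which j.
By inclusion–exclusion, the number of valid placements is Σ_{j=0}^{3} (−1)^j C(3,j)·(5−j)!.
Computing: 120 − 72 + 18 − 2 = 64.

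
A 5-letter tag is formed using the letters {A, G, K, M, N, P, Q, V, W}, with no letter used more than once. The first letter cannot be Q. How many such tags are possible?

The first letter has 9−1 = 8 choices (anything except Q).
The remaining 4 letters are filled from the other 8 symbols without repetition: 8 × 7 × 6 × 5 = 1680.
Total: 8 × 1680 = 13440.

13440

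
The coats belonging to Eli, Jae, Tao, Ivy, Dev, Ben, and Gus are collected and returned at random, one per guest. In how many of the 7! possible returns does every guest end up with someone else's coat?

1854

Let Aᵢ be the assignments in which guest i gets their own coat. We want the size of the complement of A₁∪…∪A_7.
By inclusion–exclusion this is Σ_{j=0}^{7} (−1)^j C(7,j)·(7−j)!.
Computing: 5040 − 5040 + 2520 − 840 + 210 − 42 + 7 − 1 = 1854.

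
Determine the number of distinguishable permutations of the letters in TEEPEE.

Letter multiplicities in TEEPEE: E×4, P×1, T×1.
So there are 6! / (4!) = 30 distinguishable arrangements.

30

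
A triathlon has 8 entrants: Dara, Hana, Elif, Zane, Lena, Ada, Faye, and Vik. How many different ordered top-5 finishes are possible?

6720

This is an ordered selection of 5 from 8: P(8,5).
That gives 8 × 7 × 6 × 5 × 4 = 6720.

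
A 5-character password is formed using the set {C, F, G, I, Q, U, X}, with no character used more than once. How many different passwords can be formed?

Choose and order 5 of the 7 symbols: the first character has 7 options, the next 6, and so on down to 3.
7 × 6 × 5 × 4 × 3 = 2520.

2520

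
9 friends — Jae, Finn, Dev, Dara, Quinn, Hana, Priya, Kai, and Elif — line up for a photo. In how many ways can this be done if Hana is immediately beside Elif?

Place the 7 others and the Hana-Elif pair as 8 objects in a line; the pair has 2 internal arrangements.
So the count is 2·(8)! = 80640.

80640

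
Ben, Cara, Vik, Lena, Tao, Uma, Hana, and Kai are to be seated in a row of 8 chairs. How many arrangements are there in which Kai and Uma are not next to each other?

30240

There are 8! = 40320 arrangements in all. If Kai and Uma are adjacent, merging them into one block gives 2·(7)! = 10080 arrangements.
Complementary counting: 40320 − 10080 = 30240.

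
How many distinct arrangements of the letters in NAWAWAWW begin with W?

140

Fix W in the first position and arrange the remaining 7 letters.
Those 7 letters have A appearing 3 times and W appearing 3 times, giving (7)!/(3!·3!) = 140.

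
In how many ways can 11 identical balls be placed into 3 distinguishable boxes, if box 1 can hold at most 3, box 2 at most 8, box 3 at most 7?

26

Ignoring the caps, the number of non-negative solutions to x_1+…+x_3 = 11 is C(13,2) = 78.
Subtract solutions that violate a single cap (substitute x_i' = x_i − (cap_i+1)): x_1 ≥ 4 gives C(9,2) = 36; x_2 ≥ 9 gives C(4,2) = 6; x_3 ≥ 8 gives C(5,2) = 10. Together 52.
No two caps can be exceeded simultaneously, so the pair terms are all 0.
By inclusion–exclusion the count is 78 − 52 + 0 = 26.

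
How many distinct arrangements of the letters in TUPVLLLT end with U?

420

With the last slot taken by U, it remains to arrange the other 7 letters (TPVLLLT).
Those 7 letters have L appearing 3 times and T appearing twice, giving (7)!/(3!·2!) = 420.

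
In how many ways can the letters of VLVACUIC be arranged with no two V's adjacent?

There are 8!/(2!·2!) = 10080 arrangements of VLVACUIC in total.
Arrangements with the V's together: treat VV as one letter, giving (7)!/(2!) = 2520.
Hence 10080 − 2520 = 7560.

7560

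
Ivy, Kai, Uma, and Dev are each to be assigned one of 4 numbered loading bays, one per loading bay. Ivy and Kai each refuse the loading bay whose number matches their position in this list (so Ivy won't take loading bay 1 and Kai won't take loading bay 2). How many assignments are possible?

14

Let Aᵢ (for i ∈ {1, 2}) be the placements that put person i in their forbidden loading bay. Any j of these fix j positions, leaving (4−j)! ways to fill the rest, and there are C(2,j) ways to pick which j.
By inclusion–exclusion, the number of valid placements is Σ_{j=0}^{2} (−1)^j C(2,j)·(4−j)!.
Computing: 24 − 12 + 2 = 14.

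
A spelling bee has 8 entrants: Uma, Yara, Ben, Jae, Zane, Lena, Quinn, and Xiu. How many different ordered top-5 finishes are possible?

This is an ordered selection of 5 from 8: P(8,5).
That gives 8 × 7 × 6 × 5 × 4 = 6720.

6720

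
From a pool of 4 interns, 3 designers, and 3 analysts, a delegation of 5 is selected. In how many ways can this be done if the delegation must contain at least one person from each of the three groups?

Unrestricted: C(10,5) = 252 ways to pick any 5 of the 10.
Subtract selections that omit an entire group: no interns → C(6,5) = 6; no designers → C(7,5) = 21; no analysts → C(7,5) = 21.
Add back selections omitting two groups (i.e. drawn from a single group): C(4,5) + C(3,5) + C(3,5) = 0.
By inclusion–exclusion: 252 − 48 + 0 = 204.

204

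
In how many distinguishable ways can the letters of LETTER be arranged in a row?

The 6 letters of LETTER have repeats: E appearing twice and T appearing twice.
The number of distinct arrangements is 6!/(2!·2!) = 720/4 = 180.

180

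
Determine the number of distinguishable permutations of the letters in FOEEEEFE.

168

Letter multiplicities in FOEEEEFE: E×5, F×2, O×1.
The number of distinct arrangements is 8!/(5!·2!) = 40320/240 = 168.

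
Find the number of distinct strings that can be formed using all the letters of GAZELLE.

The 7 letters of GAZELLE have repeats: E appearing twice and L appearing twice.
So there are 7! / (2!·2!) = 1260 distinguishable arrangements.

1260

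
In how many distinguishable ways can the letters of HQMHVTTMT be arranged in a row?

The 9 letters of HQMHVTTMT have repeats: H appearing twice, M appearing twice, and T appearing 3 times.
So there are 9! / (3!·2!·2!) = 15120 distinguishable arrangements.

15120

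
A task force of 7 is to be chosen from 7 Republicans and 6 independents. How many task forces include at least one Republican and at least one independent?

With no constraint there are C(13,7) = 1716 possible selections.
Subtract selections that omit an entire group: no Republicans → C(6,7) = 0; no independents → C(7,7) = 1.
Both groups omitted at once is impossible, so 1716 − 1 = 1715.

1715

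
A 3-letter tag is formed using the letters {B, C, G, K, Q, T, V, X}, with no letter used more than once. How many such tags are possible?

This is a permutation of 3 out of 8: P(8,3) = 8!/5!.
That product is 8 × 7 × 6 = 336.

336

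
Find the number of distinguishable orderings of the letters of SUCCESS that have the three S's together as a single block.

60

Treat the 3 copies of S as a single block. The multiset to arrange is then {SSS, C, C, E, U}, 5 items in all.
That gives (5)!/(2!) = 60 arrangements.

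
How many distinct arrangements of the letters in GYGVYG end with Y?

Fix Y in the last position and arrange the remaining 5 letters.
Those 5 letters have G appearing 3 times, giving (5)!/(3!) = 20.

20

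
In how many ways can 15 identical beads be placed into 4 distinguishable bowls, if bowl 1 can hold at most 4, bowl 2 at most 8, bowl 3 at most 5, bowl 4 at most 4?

By stars and bars, unrestricted non-negative solutions to x_1+…+x_4 = 15 number C(15+3,3) = 816.
Subtract solutions that violate a single cap (substitute x_i' = x_i − (cap_i+1)): x_1 ≥ 5 gives C(13,3) = 286; x_2 ≥ 9 gives C(9,3) = 84; x_3 ≥ 6 gives C(12,3) = 220; x_4 ≥ 5 gives C(13,3) = 286. Together 876.
Add back pairs where two caps are both exceeded: 4 + 35 + 56 + 1 + 4 + 35 = 135.
By inclusion–exclusion the count is 816 − 876 + 135 = 75.

75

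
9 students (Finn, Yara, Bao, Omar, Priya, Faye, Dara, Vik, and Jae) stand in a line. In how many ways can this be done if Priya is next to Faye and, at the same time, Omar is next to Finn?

Treat {Priya,Faye} as one block (2 orders) and {Omar,Finn} as another (2 orders).
That leaves 7 units to arrange: 2 × 2 × 7! = 4 × 5040 = 20160.

20160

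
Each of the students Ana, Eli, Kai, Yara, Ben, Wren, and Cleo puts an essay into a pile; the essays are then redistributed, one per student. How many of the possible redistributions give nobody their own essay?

1854

Count assignments avoiding every fixed point. For any j of the 7 students fixed to their own essay, the other 7−j can be arranged in (7−j)! ways.
By inclusion–exclusion this is Σ_{j=0}^{7} (−1)^j C(7,j)·(7−j)!.
Computing: 5040 − 5040 + 2520 − 840 + 210 − 42 + 7 − 1 = 1854.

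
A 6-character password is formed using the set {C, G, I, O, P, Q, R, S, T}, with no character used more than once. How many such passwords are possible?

Choose and order 6 of the 9 symbols: the first character has 9 options, the next 8, and so on down to 4.
That product is 9 × 8 × 7 × 6 × 5 × 4 = 60480.

60480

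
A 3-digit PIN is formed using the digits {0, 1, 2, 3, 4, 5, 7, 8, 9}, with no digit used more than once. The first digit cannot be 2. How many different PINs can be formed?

The first digit has 9−1 = 8 choices (anything except 2).
The remaining 2 digits are filled from the other 8 symbols without repetition: 8 × 7 = 56.
Total: 8 × 56 = 448.

448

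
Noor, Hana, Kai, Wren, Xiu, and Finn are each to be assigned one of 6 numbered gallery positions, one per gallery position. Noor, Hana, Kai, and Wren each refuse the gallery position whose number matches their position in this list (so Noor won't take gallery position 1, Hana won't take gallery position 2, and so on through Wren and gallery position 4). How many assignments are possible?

Let Aᵢ (for 1 ≤ i ≤ 4) be the placements that put person i in their forbidden gallery position. Any j of these fix j positions, leaving (6−j)! ways to fill the rest, and there are C(4,j) ways to pick which j.
By inclusion–exclusion, the number of valid placements is Σ_{j=0}^{4} (−1)^j C(4,j)·(6−j)!.
Computing: 720 − 480 + 144 − 24 + 2 = 362.

362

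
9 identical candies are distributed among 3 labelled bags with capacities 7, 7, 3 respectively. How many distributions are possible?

28

Without the upper bounds there are C(11,2) = 55 ways to split 9 among 3 bags.
Subtract solutions that violate a single cap (substitute x_i' = x_i − (cap_i+1)): x_1 ≥ 8 gives C(3,2) = 3; x_2 ≥ 8 gives C(3,2) = 3; x_3 ≥ 4 gives C(7,2) = 21. Together 27.
No two caps can be exceeded simultaneously, so the pair terms are all 0.
By inclusion–exclusion the count is 55 − 27 + 0 = 28.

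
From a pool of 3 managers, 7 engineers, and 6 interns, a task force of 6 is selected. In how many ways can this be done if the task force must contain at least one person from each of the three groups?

With no constraint there are C(16,6) = 8008 possible selections.
Selections missing a whole group: no managers → C(13,6) = 1716; no engineers → C(9,6) = 84; no interns → C(10,6) = 210.
Add back selections omitting two groups (i.e. drawn from a single group): C(3,6) + C(7,6) + C(6,6) = 8.
By inclusion–exclusion: 8008 − 2010 + 8 = 6006.

6006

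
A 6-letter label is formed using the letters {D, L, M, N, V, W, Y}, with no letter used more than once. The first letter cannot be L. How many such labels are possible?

4320

The first letter has 7−1 = 6 choices (anything except L).
The remaining 5 letters are filled from the other 6 symbols without repetition: 6 × 5 × 4 × 3 × 2 = 720.
Total: 6 × 720 = 4320.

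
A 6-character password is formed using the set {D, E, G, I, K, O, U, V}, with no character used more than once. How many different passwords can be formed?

This is a permutation of 6 out of 8: P(8,6) = 8!/2!.
8 × 7 × 6 × 5 × 4 × 3 = 20160.

20160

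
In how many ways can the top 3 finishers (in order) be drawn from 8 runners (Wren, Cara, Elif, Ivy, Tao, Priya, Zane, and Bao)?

This is an ordered selection of 3 from 8: P(8,3).
That gives 8 × 7 × 6 = 336.

336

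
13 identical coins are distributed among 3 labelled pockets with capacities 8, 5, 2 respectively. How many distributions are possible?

Without the upper bounds there are C(15,2) = 105 ways to split 13 among 3 pockets.
Subtract solutions that violate a single cap (substitute x_i' = x_i − (cap_i+1)): x_1 ≥ 9 gives C(6,2) = 15; x_2 ≥ 6 gives C(9,2) = 36; x_3 ≥ 3 gives C(12,2) = 66. Together 117.
Add back pairs where two caps are both exceeded: 0 + 3 + 15 = 18.
By inclusion–exclusion the count is 105 − 117 + 18 = 6.

6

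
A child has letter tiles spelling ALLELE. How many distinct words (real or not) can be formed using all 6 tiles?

Letter multiplicities in ALLELE: A×1, E×2, L×3.
Dividing 6! = 720 by 3!·2! = 12 for the repeated letters gives 60.

60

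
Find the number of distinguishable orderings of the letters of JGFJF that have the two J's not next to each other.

18

Total arrangements of JGFJF: 5!/(2!·2!) = 30.
If the two J's are adjacent, glue them into one block, leaving 4 items to arrange: (4)!/(2!) = 12 ways.
Subtracting, 30 − 12 = 18 arrangements keep the J's apart.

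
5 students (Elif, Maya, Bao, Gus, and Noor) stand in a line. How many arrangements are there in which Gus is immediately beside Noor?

48

Treat {Gus, Noor} as a single unit. There are 4 units to order, and the pair itself can be ordered 2 ways.
That gives 2 × 4! = 2 × 24 = 48.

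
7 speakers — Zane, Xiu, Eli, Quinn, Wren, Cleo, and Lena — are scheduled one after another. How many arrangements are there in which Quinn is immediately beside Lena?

Place the 5 others and the Quinn-Lena pair as 6 objects in a line; the pair has 2 internal arrangements.
So the count is 2·(6)! = 1440.

1440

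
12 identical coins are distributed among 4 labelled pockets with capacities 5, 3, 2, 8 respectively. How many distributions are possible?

53

Ignoring the caps, the number of non-negative solutions to x_1+…+x_4 = 12 is C(15,3) = 455.
Subtract solutions that violate a single cap (substitute x_i' = x_i − (cap_i+1)): x_1 ≥ 6 gives C(9,3) = 84; x_2 ≥ 4 gives C(11,3) = 165; x_3 ≥ 3 gives C(12,3) = 220; x_4 ≥ 9 gives C(6,3) = 20. Together 489.
Add back pairs where two caps are both exceeded: 10 + 20 + 0 + 56 + 0 + 1 = 87.
By inclusion–exclusion the count is 455 − 489 + 87 = 53.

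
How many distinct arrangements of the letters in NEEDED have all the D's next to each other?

Treat the 2 copies of D as a single block. The multiset to arrange is then {DD, E, E, E, N}, 5 items in all.
That gives (5)!/(3!) = 20 arrangements.

20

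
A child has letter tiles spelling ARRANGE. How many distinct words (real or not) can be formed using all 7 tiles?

ARRANGE has 7 letters with A appearing twice and R appearing twice.
Dividing 7! = 5040 by 2!·2! = 4 for the repeated letters gives 1260.

1260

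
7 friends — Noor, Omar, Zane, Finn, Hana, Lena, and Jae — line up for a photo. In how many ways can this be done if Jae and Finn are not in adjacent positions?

3600

There are 7! = 5040 arrangements in all. If Jae and Finn are adjacent, merging them into one block gives 2·(6)! = 1440 arrangements.
So 5040 − 1440 = 3600 arrangements keep them apart.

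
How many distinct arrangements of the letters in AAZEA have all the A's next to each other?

6

Treat the 3 copies of A as a single block. The multiset to arrange is then {AAA, E, Z}, 3 items in all.
All 3 items are distinct, so there are (3)! = 6 arrangements.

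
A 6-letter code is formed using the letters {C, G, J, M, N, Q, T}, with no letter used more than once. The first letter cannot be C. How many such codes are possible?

4320

The first letter has 7−1 = 6 choices (anything except C).
The remaining 5 letters are filled from the other 6 symbols without repetition: 6 × 5 × 4 × 3 × 2 = 720.
Total: 6 × 720 = 4320.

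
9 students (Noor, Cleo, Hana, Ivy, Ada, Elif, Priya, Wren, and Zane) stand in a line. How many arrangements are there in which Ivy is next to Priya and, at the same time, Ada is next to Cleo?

Treat {Ivy,Priya} as one block (2 orders) and {Ada,Cleo} as another (2 orders).
That leaves 7 units to arrange: 2 × 2 × 7! = 4 × 5040 = 20160.

20160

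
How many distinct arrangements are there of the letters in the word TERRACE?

Letter multiplicities in TERRACE: A×1, C×1, E×2, R×2, T×1.
So there are 7! / (2!·2!) = 1260 distinguishable arrangements.

1260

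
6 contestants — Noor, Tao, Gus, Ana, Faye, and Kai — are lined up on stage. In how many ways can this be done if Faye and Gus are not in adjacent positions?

There are 6! = 720 arrangements in all. If Faye and Gus are adjacent, merging them into one block gives 2·(5)! = 240 arrangements.
So 720 − 240 = 480 arrangements keep them apart.

480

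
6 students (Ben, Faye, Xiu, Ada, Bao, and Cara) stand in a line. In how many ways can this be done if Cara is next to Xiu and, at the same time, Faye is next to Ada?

96

Treat {Cara,Xiu} as one block (2 orders) and {Faye,Ada} as another (2 orders).
That leaves 4 units to arrange: 2 × 2 × 4! = 4 × 24 = 96.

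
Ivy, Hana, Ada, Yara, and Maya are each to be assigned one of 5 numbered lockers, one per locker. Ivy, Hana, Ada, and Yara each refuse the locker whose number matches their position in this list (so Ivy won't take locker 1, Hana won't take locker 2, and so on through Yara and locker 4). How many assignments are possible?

53

Let Aᵢ (for 1 ≤ i ≤ 4) be the placements that put person i in their forbidden locker. Any j of these fix j positions, leaving (5−j)! ways to fill the rest, and there are C(4,j) ways to pick which j.
By inclusion–exclusion, the number of valid placements is Σ_{j=0}^{4} (−1)^j C(4,j)·(5−j)!.
Computing: 120 − 96 + 36 − 8 + 1 = 53.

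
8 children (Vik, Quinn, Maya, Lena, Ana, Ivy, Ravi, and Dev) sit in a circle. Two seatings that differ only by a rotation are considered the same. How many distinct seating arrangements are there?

Fix one person's seat to break rotational symmetry; the remaining 7 people can be arranged in (7)! = 5040 ways.

5040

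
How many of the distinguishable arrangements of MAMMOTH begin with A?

With the first slot taken by A, it remains to arrange the other 6 letters (MMMOTH).
Those 6 letters have M appearing 3 times, giving (6)!/(3!) = 120.

120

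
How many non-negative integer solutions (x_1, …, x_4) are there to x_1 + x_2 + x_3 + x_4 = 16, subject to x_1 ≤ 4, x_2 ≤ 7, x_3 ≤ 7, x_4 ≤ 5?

Without the upper bounds there are C(19,3) = 969 ways to split 16 among 4 variables.
Subtract solutions that violate a single cap (substitute x_i' = x_i − (cap_i+1)): x_1 ≥ 5 gives C(14,3) = 364; x_2 ≥ 8 gives C(11,3) = 165; x_3 ≥ 8 gives C(11,3) = 165; x_4 ≥ 6 gives C(13,3) = 286. Together 980.
Add back pairs where two caps are both exceeded: 20 + 20 + 56 + 1 + 10 + 10 = 117.
By inclusion–exclusion the count is 969 − 980 + 117 = 106.

106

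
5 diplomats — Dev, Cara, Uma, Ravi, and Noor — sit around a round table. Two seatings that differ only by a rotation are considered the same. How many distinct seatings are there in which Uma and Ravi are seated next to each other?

Glue Uma and Ravi into a block (2 internal orders). Seating 4 units around a circle gives (3)! arrangements.
So 2 × (3)! = 2 × 6 = 12.

12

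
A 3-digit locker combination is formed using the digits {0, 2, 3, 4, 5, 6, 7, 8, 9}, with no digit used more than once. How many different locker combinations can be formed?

With no repetition, fill the 3 digits in order: 9 choices, then 8, down to 7.
9 × 8 × 7 = 504.

504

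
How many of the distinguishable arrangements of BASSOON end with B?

180

With the last slot taken by B, it remains to arrange the other 6 letters (ASSOON).
Those 6 letters have O appearing twice and S appearing twice, giving (6)!/(2!·2!) = 180.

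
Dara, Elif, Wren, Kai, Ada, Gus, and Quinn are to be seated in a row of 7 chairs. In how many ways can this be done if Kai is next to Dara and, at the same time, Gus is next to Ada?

480

Treat {Kai,Dara} as one block (2 orders) and {Gus,Ada} as another (2 orders).
That leaves 5 units to arrange: 2 × 2 × 5! = 4 × 120 = 480.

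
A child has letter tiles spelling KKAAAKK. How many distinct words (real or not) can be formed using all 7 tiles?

The 7 letters of KKAAAKK have repeats: A appearing 3 times and K appearing 4 times.
Dividing 7! = 5040 by 4!·3! = 144 for the repeated letters gives 35.

35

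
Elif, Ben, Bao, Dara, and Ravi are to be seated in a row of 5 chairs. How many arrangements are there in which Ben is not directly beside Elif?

Of the 5! = 120 arrangements, those with Ben and Elif adjacent number 2 × 4! = 48 (treat the pair as a block with 2 internal orders).
Complementary counting: 120 − 48 = 72.

72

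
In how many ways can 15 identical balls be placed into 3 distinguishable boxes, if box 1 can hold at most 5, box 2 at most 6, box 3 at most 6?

6

Without the upper bounds there are C(17,2) = 136 ways to split 15 among 3 boxes.
Subtract solutions that violate a single cap (substitute x_i' = x_i − (cap_i+1)): x_1 ≥ 6 gives C(11,2) = 55; x_2 ≥ 7 gives C(10,2) = 45; x_3 ≥ 7 gives C(10,2) = 45. Together 145.
Add back pairs where two caps are both exceeded: 6 + 6 + 3 = 15.
By inclusion–exclusion the count is 136 − 145 + 15 = 6.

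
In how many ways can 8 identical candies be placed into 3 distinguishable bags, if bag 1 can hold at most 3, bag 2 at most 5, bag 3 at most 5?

By stars and bars, unrestricted non-negative solutions to x_1+…+x_3 = 8 number C(8+2,2) = 45.
Subtract solutions that violate a single cap (substitute x_i' = x_i − (cap_i+1)): x_1 ≥ 4 gives C(6,2) = 15; x_2 ≥ 6 gives C(4,2) = 6; x_3 ≥ 6 gives C(4,2) = 6. Together 27.
No two caps can be exceeded simultaneously, so the pair terms are all 0.
By inclusion–exclusion the count is 45 − 27 + 0 = 18.

18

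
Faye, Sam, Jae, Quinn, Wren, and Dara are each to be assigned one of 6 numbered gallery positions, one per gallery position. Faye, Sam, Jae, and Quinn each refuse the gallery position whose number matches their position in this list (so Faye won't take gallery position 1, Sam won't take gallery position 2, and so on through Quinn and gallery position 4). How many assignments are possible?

Let Aᵢ (for 1 ≤ i ≤ 4) be the placements that put person i in their forbidden gallery position. Any j of these fix j positions, leaving (6−j)! ways to fill the rest, and there are C(4,j) ways to pick which j.
By inclusion–exclusion, the number of valid placements is Σ_{j=0}^{4} (−1)^j C(4,j)·(6−j)!.
Computing: 720 − 480 + 144 − 24 + 2 = 362.

362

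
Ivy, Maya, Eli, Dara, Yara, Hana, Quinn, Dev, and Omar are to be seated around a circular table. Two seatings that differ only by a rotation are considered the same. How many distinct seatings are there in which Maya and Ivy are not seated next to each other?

Without the restriction there are (8)! = 40320 seatings.
Those with Maya next to Ivy: fuse the pair into one unit and seat 8 units around a circle — 2·(7)! = 10080.
Subtracting, 40320 − 10080 = 30240.

30240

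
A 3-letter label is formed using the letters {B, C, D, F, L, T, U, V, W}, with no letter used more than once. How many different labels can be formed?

504

Choose and order 3 of the 9 symbols: the first letter has 9 options, the next 8, then 7.
9 × 8 × 7 = 504.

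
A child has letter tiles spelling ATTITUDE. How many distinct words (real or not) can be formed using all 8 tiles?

Letter multiplicities in ATTITUDE: A×1, D×1, E×1, I×1, T×3, U×1.
So there are 8! / (3!) = 6720 distinguishable arrangements.

6720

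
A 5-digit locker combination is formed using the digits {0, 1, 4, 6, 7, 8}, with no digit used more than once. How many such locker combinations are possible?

720

With no repetition, fill the 5 digits in order: 6 choices, then 5, down to 2.
That product is 6 × 5 × 4 × 3 × 2 = 720.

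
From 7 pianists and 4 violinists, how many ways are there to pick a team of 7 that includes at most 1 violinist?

29

Split by how many violinists are chosen (0 through 1).
Sum: C(4,0)·C(7,7) + C(4,1)·C(7,6) = 1 + 28 = 29.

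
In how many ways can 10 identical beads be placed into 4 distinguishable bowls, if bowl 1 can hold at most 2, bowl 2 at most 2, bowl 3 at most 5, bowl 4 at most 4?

18

Without the upper bounds there are C(13,3) = 286 ways to split 10 among 4 bowls.
Subtract solutions that violate a single cap (substitute x_i' = x_i − (cap_i+1)): x_1 ≥ 3 gives C(10,3) = 120; x_2 ≥ 3 gives C(10,3) = 120; x_3 ≥ 6 gives C(7,3) = 35; x_4 ≥ 5 gives C(8,3) = 56. Together 331.
Add back pairs where two caps are both exceeded: 35 + 4 + 10 + 4 + 10 + 0 = 63.
By inclusion–exclusion the count is 286 − 331 + 63 = 18.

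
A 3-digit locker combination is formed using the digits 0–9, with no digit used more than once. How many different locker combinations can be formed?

720

Choose and order 3 of the 10 symbols: the first digit has 10 options, the next 9, then 8.
That product is 10 × 9 × 8 = 720.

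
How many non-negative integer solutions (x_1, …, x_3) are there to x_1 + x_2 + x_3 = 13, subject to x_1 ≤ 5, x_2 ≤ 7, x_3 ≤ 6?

Without the upper bounds there are C(15,2) = 105 ways to split 13 among 3 variables.
Subtract solutions that violate a single cap (substitute x_i' = x_i − (cap_i+1)): x_1 ≥ 6 gives C(9,2) = 36; x_2 ≥ 8 gives C(7,2) = 21; x_3 ≥ 7 gives C(8,2) = 28. Together 85.
Add back pairs where two caps are both exceeded: 0 + 1 + 0 = 1.
By inclusion–exclusion the count is 105 − 85 + 1 = 21.

21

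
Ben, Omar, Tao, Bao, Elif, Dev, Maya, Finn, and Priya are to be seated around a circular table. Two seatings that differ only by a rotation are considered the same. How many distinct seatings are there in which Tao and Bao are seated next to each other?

10080

Glue Tao and Bao into a block (2 internal orders). Seating 8 units around a circle gives (7)! arrangements.
So 2 × (7)! = 2 × 5040 = 10080.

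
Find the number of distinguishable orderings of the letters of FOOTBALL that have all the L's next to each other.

2520

Treat the 2 copies of L as a single block. The multiset to arrange is then {LL, A, B, F, O, O, T}, 7 items in all.
That gives (7)!/(2!) = 2520 arrangements.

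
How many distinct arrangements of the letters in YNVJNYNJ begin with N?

With the first slot taken by N, it remains to arrange the other 7 letters (YVJNYNJ).
Those 7 letters have J appearing twice, N appearing twice, and Y appearing twice, giving (7)!/(2!·2!·2!) = 630.

630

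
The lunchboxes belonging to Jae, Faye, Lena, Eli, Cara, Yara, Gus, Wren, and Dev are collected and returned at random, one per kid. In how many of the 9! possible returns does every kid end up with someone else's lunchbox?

133496

This is the derangement count D_9: permutations of 9 items with no fixed point.
By inclusion–exclusion this is Σ_{j=0}^{9} (−1)^j C(9,j)·(9−j)!.
Computing: 362880 − 362880 + 181440 − 60480 + 15120 − 3024 + 504 − 72 + 9 − 1 = 133496.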